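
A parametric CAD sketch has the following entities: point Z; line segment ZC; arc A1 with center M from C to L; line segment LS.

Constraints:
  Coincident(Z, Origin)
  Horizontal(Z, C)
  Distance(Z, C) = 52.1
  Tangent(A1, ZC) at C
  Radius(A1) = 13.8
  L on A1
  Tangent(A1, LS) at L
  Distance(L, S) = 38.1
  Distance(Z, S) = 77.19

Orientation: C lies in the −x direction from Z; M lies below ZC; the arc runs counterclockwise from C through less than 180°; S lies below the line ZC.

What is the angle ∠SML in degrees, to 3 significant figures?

70.1°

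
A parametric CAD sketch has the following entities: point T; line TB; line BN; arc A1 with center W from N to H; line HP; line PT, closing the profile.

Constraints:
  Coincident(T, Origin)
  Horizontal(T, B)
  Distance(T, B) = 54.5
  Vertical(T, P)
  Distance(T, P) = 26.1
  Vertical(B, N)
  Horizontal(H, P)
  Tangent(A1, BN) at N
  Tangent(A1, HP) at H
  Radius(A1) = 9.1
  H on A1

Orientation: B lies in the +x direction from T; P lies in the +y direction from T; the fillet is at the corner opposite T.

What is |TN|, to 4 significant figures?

57.09

T is at the origin; T and B share the same y with |TB| = 54.5 and B on the +x side, so B = (54.50, 0.000). T and P share the same x with |TP| = 26.1 and P on the +y side, so P = (0.000, 26.10). The virtual corner opposite T is at (54.50, 26.10). Tangency of A1 to BN means the radius WN is perpendicular to BN and since A1 is tangent to HP there, WH ⟂ HP, with radius 9.1, so the center W sits 9.1 in from both sides at W = (45.40, 17.00). That places the tangent points at N = (54.50, 17.00) on BN and H = (45.40, 26.10) on HP. Then |TN| = |N − T| = 57.09.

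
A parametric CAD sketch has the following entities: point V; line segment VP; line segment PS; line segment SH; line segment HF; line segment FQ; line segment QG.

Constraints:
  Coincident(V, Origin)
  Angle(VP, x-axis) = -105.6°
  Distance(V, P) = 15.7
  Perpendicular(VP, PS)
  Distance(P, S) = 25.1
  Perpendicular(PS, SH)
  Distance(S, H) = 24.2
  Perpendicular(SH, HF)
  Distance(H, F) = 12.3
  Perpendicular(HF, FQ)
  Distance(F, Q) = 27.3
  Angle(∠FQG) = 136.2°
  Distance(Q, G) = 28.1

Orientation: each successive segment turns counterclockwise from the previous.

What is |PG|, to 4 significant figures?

39.83

V is at the origin; VP runs at -105.6° with length 15.7, so P = (-4.222, -15.12). VP is perpendicular to PS, so PS runs at -15.60°; with |PS| = 25.1, S = (19.95, -21.87). PS is perpendicular to SH, so SH runs at 74.40°; with |SH| = 24.2, H = (26.46, 1.437). SH is perpendicular to HF, so HF runs at 164.4°; with |HF| = 12.3, F = (14.61, 4.745). HF ⟂ FQ, so FQ runs at -105.6°; with |FQ| = 27.3, Q = (7.273, -21.55). ∠FQG = 136.2° gives QG at -61.80° from the x-axis; with |QG| = 28.1, G = (20.55, -46.31). Then |PG| = |G − P| = 39.83.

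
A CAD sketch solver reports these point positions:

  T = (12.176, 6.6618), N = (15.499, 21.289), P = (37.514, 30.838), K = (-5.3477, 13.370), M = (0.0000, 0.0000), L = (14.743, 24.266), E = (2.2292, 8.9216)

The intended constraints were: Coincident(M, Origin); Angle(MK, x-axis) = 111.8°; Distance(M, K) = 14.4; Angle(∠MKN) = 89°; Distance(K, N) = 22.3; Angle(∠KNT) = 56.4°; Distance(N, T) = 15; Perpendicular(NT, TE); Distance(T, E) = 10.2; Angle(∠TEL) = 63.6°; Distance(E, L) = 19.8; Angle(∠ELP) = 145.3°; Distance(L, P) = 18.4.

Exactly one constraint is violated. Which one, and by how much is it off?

Distance(L, P) = 18.4 — off by 5.30.

M = (0.00, 0.00) ✓; MK at 111.8° ✓; |MK| = 14.40 ✓; ∠MKN = 89.00° ✓; |KN| = 22.30 ✓; ∠KNT = 56.40° ✓; |NT| = 15.00 ✓; ∠(NT, TE) = 90.00° ✓; |TE| = 10.20 ✓; ∠TEL = 63.60° ✓; |EL| = 19.80 ✓; ∠ELP = 145.3° ✓; |LP| = 23.70 ✗.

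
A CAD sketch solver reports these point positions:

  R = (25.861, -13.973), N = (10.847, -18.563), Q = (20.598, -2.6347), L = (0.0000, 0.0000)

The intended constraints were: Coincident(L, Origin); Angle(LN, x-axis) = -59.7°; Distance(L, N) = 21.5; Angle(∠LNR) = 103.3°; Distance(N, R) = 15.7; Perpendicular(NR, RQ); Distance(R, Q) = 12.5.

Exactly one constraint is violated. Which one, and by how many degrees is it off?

Perpendicular(NR, RQ) — off by 7.90°.

L = (0.00, 0.00) ✓; LN at -59.70° ✓; |LN| = 21.50 ✓; ∠LNR = 103.3° ✓; |NR| = 15.70 ✓; ∠(NR, RQ) = 97.90° ✗; |RQ| = 12.50 ✓.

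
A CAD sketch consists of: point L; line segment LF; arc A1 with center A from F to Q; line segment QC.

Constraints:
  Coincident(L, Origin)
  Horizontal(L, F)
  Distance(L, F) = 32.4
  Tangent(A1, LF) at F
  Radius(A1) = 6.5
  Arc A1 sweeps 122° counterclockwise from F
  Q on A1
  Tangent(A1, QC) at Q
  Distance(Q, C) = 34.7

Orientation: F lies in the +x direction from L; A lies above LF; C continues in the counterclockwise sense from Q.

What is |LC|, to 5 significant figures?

43.947

L is at the origin; LF is horizontal with |LF| = 32.4 and F on the +x side, so F = (32.400, 0.0000). A1 meets LF tangentially, so AF is at right angles to LF, so A = F + (0, 6.5) = (32.400, 6.5000). On A1, F sits at bearing -90° from A; a 122° counterclockwise sweep puts Q at bearing 32°, so Q = A + 6.5·(cos 32°, sin 32°) = (37.912, 9.9445). Tangency of A1 to QC means the radius AQ is perpendicular to QC, so QC runs along (−sin 32°, cos 32°); with |QC| = 34.7, C = (19.524, 39.372). Then |LC| = |C − L| = 43.947.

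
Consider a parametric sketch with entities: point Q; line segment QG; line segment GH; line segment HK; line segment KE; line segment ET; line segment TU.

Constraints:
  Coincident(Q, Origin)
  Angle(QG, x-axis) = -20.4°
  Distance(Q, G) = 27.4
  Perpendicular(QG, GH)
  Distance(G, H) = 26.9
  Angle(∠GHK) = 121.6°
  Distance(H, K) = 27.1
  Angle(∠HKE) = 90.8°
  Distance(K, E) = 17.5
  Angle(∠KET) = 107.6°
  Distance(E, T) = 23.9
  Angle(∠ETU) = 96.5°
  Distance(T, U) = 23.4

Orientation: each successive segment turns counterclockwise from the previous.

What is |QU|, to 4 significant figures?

36.43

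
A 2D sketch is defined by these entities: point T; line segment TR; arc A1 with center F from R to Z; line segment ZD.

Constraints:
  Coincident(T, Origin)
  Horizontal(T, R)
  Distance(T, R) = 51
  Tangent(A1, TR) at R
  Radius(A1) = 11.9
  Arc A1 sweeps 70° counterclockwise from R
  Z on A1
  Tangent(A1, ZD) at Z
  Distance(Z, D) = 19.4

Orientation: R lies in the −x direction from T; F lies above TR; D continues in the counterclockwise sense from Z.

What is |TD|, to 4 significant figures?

42.19

On A1, R sits at bearing -90° from F; a 70° counterclockwise sweep puts Z at bearing -20°, so Z = F + 11.9·(cos -20°, sin -20°) = (-39.82, 7.830). Since A1 is tangent to ZD there, FZ ⟂ ZD, so ZD runs along (−sin -20°, cos -20°); with |ZD| = 19.4, D = (-33.18, 26.06). Then |TD| = |D − T| = 42.19.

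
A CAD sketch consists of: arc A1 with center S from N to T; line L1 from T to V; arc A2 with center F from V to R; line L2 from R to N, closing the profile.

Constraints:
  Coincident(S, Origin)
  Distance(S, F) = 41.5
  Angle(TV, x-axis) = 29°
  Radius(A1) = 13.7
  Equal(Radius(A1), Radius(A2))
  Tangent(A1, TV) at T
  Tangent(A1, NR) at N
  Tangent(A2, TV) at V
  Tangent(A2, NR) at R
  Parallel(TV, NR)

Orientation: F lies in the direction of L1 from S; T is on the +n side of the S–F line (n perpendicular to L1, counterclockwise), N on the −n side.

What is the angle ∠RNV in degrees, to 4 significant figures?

33.43°

The slot axis is L1's direction at 29.0°, so u = (cos 29.0°, sin 29.0°) = (0.8746, 0.4848) and n = (−sin 29.0°, cos 29.0°) = (-0.4848, 0.8746). S is at the origin and F lies 41.5 along u from S, so F = 41.5·u = (36.30, 20.12). Tangency of A1 to both parallel lines with radius 13.7 puts T and N at S ± 13.7·n: T = (-6.642, 11.98), N = (6.642, -11.98). Equal radii place V and R the same way about F: V = F + 13.7·n = (29.65, 32.10), R = F − 13.7·n = (42.94, 8.137). Then cos ∠RNV = NR·NV / (|NR||NV|), giving 33.43°.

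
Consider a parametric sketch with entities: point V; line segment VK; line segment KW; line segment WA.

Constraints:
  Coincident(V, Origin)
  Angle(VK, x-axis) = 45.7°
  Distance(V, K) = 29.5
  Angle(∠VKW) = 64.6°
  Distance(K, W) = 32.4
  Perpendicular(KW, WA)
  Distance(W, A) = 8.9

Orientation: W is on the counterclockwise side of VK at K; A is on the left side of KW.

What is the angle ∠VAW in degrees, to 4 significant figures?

131.9°

V is at the origin; VK runs at 45.7° with length 29.5, so K = 29.5·(cos 45.7°, sin 45.7°) = (20.60, 21.11). ∠VKW = 64.6°, so KW runs at 45.7° + (180° − 64.6°) = 161.1° from the x-axis; with |KW| = 32.4, W = K + 32.4·(cos 161.1°, sin 161.1°) = (-10.05, 31.61). KW ⟂ WA; with |WA| = 8.9 on the left of KW, A = W + 8.9·(-0.3239, -0.9461) = (-12.93, 23.19). Then cos ∠VAW = AV·AW / (|AV||AW|), giving 131.9°.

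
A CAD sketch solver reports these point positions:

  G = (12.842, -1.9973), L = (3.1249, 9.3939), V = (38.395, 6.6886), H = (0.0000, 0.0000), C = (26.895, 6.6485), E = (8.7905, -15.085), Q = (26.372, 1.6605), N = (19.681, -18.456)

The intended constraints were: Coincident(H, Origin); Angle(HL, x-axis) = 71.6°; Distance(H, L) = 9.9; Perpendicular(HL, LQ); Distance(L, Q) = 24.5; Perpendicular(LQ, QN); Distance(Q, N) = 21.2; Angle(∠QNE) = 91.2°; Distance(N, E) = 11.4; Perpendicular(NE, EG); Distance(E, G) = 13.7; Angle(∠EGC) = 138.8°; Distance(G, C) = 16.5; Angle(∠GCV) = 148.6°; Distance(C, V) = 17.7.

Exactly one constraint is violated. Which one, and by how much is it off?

Distance(C, V) = 17.7 — off by 6.20.

H = (0.00, 0.00) ✓; HL at 71.60° ✓; |HL| = 9.900 ✓; ∠(HL, LQ) = 90.00° ✓; |LQ| = 24.50 ✓; ∠(LQ, QN) = 90.00° ✓; |QN| = 21.20 ✓; ∠QNE = 91.20° ✓; |NE| = 11.40 ✓; ∠(NE, EG) = 90.00° ✓; |EG| = 13.70 ✓; ∠EGC = 138.8° ✓; |GC| = 16.50 ✓; ∠GCV = 148.6° ✓; |CV| = 11.50 ✗.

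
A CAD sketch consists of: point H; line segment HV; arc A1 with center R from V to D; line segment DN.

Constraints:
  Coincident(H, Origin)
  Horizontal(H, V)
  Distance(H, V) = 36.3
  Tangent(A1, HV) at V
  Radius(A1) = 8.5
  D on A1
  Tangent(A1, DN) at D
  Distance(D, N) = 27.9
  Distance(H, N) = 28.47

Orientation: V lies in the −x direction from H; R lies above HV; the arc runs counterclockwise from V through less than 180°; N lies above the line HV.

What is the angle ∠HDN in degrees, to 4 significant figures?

59.11°

Checks: |HV| = 36.30 ✓; |RD| = 8.500 ✓; ∠(RD, DN) = 90.00° ✓; |DN| = 27.90 ✓; |HN| = 28.47 ✓.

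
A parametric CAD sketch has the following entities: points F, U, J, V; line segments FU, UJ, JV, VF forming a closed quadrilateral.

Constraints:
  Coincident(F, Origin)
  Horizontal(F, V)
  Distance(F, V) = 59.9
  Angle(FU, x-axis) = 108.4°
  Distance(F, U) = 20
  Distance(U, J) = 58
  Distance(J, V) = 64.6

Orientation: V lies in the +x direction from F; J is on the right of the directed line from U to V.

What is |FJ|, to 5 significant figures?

38.111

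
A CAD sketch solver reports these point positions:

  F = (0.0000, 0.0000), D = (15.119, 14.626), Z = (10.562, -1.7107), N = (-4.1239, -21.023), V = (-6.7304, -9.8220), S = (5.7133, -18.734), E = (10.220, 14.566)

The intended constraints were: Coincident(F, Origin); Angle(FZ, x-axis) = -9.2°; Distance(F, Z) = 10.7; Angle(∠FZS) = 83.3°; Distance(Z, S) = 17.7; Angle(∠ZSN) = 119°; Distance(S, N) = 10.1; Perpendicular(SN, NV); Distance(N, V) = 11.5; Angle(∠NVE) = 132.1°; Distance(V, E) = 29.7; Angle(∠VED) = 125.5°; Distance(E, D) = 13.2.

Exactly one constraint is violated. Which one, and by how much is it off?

Distance(E, D) = 13.2 — off by 8.30.

F = (0.00, 0.00) ✓; FZ at -9.200° ✓; |FZ| = 10.70 ✓; ∠FZS = 83.30° ✓; |ZS| = 17.70 ✓; ∠ZSN = 119.0° ✓; |SN| = 10.10 ✓; ∠(SN, NV) = 90.00° ✓; |NV| = 11.50 ✓; ∠NVE = 132.1° ✓; |VE| = 29.70 ✓; ∠VED = 125.5° ✓; |ED| = 4.899 ✗.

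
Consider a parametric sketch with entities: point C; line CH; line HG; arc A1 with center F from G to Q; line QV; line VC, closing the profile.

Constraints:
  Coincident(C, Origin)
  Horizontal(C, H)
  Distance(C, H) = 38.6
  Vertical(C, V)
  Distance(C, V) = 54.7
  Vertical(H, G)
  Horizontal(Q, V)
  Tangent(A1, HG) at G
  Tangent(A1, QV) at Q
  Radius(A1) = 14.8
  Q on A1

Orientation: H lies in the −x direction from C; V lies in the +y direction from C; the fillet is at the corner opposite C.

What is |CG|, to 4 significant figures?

55.52

The virtual corner opposite C is at (-38.60, 54.70). Tangency of A1 to HG means the radius FG is perpendicular to HG and tangency of A1 to QV means the radius FQ is perpendicular to QV, with radius 14.8, so the center F sits 14.8 in from both sides at F = (-23.80, 39.90). That places the tangent points at G = (-38.60, 39.90) on HG and Q = (-23.80, 54.70) on QV. Then |CG| = |G − C| = 55.52.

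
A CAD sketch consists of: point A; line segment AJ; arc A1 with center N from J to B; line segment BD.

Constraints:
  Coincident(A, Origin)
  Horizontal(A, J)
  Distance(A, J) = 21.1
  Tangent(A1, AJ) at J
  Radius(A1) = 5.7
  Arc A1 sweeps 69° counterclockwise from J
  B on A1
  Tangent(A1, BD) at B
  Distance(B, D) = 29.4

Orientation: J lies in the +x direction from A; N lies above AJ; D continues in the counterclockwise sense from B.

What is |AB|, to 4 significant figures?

26.67

A is at the origin; A and J share the same y with |AJ| = 21.1 and J on the +x side, so J = (21.10, 0.000). Tangency of A1 to AJ means the radius NJ is perpendicular to AJ, so N = J + (0, 5.7) = (21.10, 5.700). On A1, J sits at bearing -90° from N; a 69° counterclockwise sweep puts B at bearing -21°, so B = N + 5.7·(cos -21°, sin -21°) = (26.42, 3.657). Then |AB| = |B − A| = 26.67.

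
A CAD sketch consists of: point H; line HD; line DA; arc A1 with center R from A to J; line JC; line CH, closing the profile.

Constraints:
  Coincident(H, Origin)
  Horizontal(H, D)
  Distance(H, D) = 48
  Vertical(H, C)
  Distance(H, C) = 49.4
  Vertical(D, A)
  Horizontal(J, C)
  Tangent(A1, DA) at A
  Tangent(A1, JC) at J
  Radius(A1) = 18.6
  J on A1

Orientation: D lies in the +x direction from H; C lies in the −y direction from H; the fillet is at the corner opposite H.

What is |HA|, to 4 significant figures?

57.03

H is at the origin; HD is horizontal with |HD| = 48.0 and D on the +x side, so D = (48.00, 0.000). H and C share the same x with |HC| = 49.4 and C on the −y side, so C = (0.000, -49.40). The virtual corner opposite H is at (48.00, -49.40). The tangent condition forces RA to be normal to DA and since A1 is tangent to JC there, RJ ⟂ JC, with radius 18.6, so the center R sits 18.6 in from both sides at R = (29.40, -30.80). That places the tangent points at A = (48.00, -30.80) on DA and J = (29.40, -49.40) on JC. Then |HA| = |A − H| = 57.03.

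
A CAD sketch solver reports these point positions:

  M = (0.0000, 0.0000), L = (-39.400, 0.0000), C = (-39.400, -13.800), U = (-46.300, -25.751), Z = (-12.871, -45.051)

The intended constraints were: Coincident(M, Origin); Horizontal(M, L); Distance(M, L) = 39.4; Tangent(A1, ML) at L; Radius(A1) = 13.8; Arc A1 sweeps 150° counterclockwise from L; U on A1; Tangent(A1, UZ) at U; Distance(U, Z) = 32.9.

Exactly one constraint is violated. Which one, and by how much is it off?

Distance(U, Z) = 32.9 — off by 5.70.

M = (0.00, 0.00) ✓; M.y = 0.00, L.y = 0.00 ✓; |ML| = 39.40 ✓; ∠(CL, LM) = 90.00° ✓; |CL| = 13.80 ✓; bearing(C→U) − bearing(C→L) = 150.0° ✓; |CU| = 13.80 ✓; ∠(CU, UZ) = 90.00° ✓; |UZ| = 38.60 ✗.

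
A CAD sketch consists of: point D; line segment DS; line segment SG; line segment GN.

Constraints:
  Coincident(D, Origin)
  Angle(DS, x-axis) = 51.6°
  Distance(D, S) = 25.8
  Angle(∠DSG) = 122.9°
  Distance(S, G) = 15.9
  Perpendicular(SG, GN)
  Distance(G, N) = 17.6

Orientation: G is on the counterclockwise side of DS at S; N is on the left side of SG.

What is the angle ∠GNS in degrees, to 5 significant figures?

42.095°

D is at the origin; DS runs at 51.6° with length 25.8, so S = 25.8·(cos 51.6°, sin 51.6°) = (16.026, 20.219). ∠DSG = 122.9°, so SG runs at 51.6° + (180° − 122.9°) = 108.70° from the x-axis; with |SG| = 15.9, G = S + 15.9·(cos 108.70°, sin 108.70°) = (10.928, 35.280). The perpendicularity gives GN at right angles to SG; with |GN| = 17.6 on the left of SG, N = G + 17.6·(-0.94721, -0.32061) = (-5.7430, 29.637). Then cos ∠GNS = NG·NS / (|NG||NS|), giving 42.095°.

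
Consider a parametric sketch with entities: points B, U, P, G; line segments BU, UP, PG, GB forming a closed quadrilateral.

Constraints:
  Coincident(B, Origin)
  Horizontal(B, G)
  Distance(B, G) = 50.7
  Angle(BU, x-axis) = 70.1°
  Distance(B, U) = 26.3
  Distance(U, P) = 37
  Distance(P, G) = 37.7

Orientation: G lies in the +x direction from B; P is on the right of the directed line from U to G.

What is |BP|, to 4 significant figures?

18.99

Checks: |UP| = 37.00 ✓; |PG| = 37.70 ✓.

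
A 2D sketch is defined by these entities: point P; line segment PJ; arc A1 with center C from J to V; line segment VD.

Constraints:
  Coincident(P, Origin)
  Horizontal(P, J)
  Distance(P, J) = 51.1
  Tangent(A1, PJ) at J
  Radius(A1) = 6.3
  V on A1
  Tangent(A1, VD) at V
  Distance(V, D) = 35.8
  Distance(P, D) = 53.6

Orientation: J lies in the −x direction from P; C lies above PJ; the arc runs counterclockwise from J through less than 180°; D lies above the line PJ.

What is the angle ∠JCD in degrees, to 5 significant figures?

155.89°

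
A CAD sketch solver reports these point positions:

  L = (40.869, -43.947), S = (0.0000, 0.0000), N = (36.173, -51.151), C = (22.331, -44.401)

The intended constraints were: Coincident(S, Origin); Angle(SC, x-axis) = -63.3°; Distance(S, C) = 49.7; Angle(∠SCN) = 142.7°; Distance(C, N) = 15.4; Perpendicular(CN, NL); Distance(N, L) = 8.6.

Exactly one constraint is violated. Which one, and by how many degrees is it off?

Perpendicular(CN, NL) — off by 7.10°.

S = (0.00, 0.00) ✓; SC at -63.30° ✓; |SC| = 49.70 ✓; ∠SCN = 142.7° ✓; |CN| = 15.40 ✓; ∠(CN, NL) = 82.90° ✗; |NL| = 8.599 ✓.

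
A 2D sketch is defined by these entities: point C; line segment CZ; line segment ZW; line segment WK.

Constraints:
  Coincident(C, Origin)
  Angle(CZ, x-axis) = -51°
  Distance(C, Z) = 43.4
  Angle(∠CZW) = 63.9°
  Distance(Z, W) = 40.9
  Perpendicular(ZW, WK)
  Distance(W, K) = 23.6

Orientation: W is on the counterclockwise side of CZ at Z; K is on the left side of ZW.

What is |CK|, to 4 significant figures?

26.68

C is at the origin; CZ runs at -51.0° with length 43.4, so Z = 43.4·(cos -51.0°, sin -51.0°) = (27.31, -33.73). ∠CZW = 63.9°, so ZW runs at -51.0° + (180° − 63.9°) = 65.10° from the x-axis; with |ZW| = 40.9, W = Z + 40.9·(cos 65.10°, sin 65.10°) = (44.53, 3.370). ZW ⟂ WK; with |WK| = 23.6 on the left of ZW, K = W + 23.6·(-0.9070, 0.4210) = (23.13, 13.31). Then |CK| = |K − C| = 26.68.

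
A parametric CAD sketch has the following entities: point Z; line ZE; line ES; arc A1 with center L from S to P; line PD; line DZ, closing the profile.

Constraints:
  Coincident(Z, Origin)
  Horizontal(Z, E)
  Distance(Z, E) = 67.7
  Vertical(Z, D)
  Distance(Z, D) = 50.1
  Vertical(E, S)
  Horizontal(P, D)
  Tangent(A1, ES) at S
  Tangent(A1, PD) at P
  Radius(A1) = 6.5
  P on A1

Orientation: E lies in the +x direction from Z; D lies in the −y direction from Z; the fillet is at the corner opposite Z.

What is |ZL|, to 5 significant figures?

75.143

ZD is vertical with |ZD| = 50.1 and D on the −y side, so D = (0.0000, -50.100). The virtual corner opposite Z is at (67.700, -50.100). A1 meets ES tangentially, so LS is at right angles to ES and since A1 is tangent to PD there, LP ⟂ PD, with radius 6.5, so the center L sits 6.5 in from both sides at L = (61.200, -43.600). Then |ZL| = |L − Z| = 75.143.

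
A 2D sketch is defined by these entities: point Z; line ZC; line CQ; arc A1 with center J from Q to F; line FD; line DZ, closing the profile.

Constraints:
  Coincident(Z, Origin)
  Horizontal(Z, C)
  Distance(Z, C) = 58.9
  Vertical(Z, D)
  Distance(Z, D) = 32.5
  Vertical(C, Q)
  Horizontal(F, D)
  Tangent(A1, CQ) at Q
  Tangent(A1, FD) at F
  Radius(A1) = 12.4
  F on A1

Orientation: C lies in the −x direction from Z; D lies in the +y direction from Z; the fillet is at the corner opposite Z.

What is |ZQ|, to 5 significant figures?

62.235

Z is at the origin; Z and C share the same y with |ZC| = 58.9 and C on the −x side, so C = (-58.900, 0.0000). Z and D share the same x with |ZD| = 32.5 and D on the +y side, so D = (0.0000, 32.500). The virtual corner opposite Z is at (-58.900, 32.500). Tangency of A1 to CQ means the radius JQ is perpendicular to CQ and since A1 is tangent to FD there, JF ⟂ FD, with radius 12.4, so the center J sits 12.4 in from both sides at J = (-46.500, 20.100). That places the tangent points at Q = (-58.900, 20.100) on CQ and F = (-46.500, 32.500) on FD. Then |ZQ| = |Q − Z| = 62.235.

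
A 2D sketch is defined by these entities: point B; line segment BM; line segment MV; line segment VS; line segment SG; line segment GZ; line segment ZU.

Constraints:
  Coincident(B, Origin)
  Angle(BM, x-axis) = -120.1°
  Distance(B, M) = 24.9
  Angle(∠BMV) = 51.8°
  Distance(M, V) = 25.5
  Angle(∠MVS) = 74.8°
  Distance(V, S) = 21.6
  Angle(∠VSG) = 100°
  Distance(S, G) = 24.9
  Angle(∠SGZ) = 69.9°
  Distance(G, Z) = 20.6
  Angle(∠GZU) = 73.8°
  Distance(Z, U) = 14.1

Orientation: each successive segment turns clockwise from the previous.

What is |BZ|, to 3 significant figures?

22.8

B is at the origin; BM runs at -120.1° with length 24.9, so M = (-12.5, -21.5). ∠BMV = 51.8° gives MV at 112° from the x-axis; with |MV| = 25.5, V = (-21.9, 2.15). ∠MVS = 74.8° gives VS at 6.50° from the x-axis; with |VS| = 21.6, S = (-0.455, 4.60). ∠VSG = 100.0° gives SG at -73.5° from the x-axis; with |SG| = 24.9, G = (6.62, -19.3). ∠SGZ = 69.9° gives GZ at 176° from the x-axis; with |GZ| = 20.6, Z = (-13.9, -18.0). Then |BZ| = |Z − B| = 22.8.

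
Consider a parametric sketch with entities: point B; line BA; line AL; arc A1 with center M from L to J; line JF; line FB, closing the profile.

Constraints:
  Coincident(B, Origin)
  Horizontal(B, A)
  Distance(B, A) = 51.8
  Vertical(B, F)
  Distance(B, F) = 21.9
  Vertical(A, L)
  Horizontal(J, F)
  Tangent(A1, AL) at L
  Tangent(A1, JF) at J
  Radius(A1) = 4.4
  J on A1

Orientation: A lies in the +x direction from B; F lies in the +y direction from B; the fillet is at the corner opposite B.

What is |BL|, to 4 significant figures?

54.68

B is at the origin; BA is horizontal with |BA| = 51.8 and A on the +x side, so A = (51.80, 0.000). B and F share the same x with |BF| = 21.9 and F on the +y side, so F = (0.000, 21.90). The virtual corner opposite B is at (51.80, 21.90). Tangency of A1 to AL means the radius ML is perpendicular to AL and tangency of A1 to JF means the radius MJ is perpendicular to JF, with radius 4.4, so the center M sits 4.4 in from both sides at M = (47.40, 17.50). That places the tangent points at L = (51.80, 17.50) on AL and J = (47.40, 21.90) on JF. Then |BL| = |L − B| = 54.68.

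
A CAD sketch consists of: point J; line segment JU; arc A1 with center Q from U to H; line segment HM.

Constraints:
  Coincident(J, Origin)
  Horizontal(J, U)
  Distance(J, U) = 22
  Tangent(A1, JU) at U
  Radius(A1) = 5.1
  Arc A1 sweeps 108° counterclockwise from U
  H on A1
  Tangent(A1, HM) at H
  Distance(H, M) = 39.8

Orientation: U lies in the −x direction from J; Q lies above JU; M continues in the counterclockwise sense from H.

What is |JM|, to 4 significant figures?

53.39

J is at the origin; J and U share the same y with |JU| = 22.0 and U on the −x side, so U = (-22.00, 0.000). The tangent condition forces QU to be normal to JU, so Q = U + (0, 5.1) = (-22.00, 5.100). On A1, U sits at bearing -90° from Q; a 108° counterclockwise sweep puts H at bearing 18°, so H = Q + 5.1·(cos 18°, sin 18°) = (-17.15, 6.676). Since A1 is tangent to HM there, QH ⟂ HM, so HM runs along (−sin 18°, cos 18°); with |HM| = 39.8, M = (-29.45, 44.53). Then |JM| = |M − J| = 53.39.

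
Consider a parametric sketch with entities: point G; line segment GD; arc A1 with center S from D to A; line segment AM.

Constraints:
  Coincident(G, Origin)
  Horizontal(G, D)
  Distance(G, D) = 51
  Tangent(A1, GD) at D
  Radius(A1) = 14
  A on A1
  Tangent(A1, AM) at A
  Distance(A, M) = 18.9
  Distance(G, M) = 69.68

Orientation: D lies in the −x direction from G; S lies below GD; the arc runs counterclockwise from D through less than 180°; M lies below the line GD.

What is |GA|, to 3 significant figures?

66.9

Checks: ∠(SD, DG) = 90.00° ✓; |SD| = 14.00 ✓; |SA| = 14.00 ✓; ∠(SA, AM) = 90.00° ✓; |AM| = 18.90 ✓; |GM| = 69.68 ✓.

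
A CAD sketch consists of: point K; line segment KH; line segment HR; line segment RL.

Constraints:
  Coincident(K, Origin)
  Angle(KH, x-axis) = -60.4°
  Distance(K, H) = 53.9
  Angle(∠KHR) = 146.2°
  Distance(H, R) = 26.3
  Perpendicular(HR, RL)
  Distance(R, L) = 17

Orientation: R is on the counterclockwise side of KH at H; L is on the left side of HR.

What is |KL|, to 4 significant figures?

72.27

K is at the origin; KH runs at -60.4° with length 53.9, so H = 53.9·(cos -60.4°, sin -60.4°) = (26.62, -46.87). ∠KHR = 146.2°, so HR runs at -60.4° + (180° − 146.2°) = -26.60° from the x-axis; with |HR| = 26.3, R = H + 26.3·(cos -26.60°, sin -26.60°) = (50.14, -58.64). The perpendicularity gives RL at right angles to HR; with |RL| = 17.0 on the left of HR, L = R + 17.0·(0.4478, 0.8942) = (57.75, -43.44). Then |KL| = |L − K| = 72.27.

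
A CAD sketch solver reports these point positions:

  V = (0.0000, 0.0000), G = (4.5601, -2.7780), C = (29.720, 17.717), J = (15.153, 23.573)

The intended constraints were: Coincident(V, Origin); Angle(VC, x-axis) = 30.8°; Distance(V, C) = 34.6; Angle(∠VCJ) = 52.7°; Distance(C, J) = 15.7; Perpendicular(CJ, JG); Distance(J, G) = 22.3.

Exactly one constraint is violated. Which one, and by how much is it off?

Distance(J, G) = 22.3 — off by 6.10.

V = (0.00, 0.00) ✓; VC at 30.80° ✓; |VC| = 34.60 ✓; ∠VCJ = 52.70° ✓; |CJ| = 15.70 ✓; ∠(CJ, JG) = 90.00° ✓; |JG| = 28.40 ✗.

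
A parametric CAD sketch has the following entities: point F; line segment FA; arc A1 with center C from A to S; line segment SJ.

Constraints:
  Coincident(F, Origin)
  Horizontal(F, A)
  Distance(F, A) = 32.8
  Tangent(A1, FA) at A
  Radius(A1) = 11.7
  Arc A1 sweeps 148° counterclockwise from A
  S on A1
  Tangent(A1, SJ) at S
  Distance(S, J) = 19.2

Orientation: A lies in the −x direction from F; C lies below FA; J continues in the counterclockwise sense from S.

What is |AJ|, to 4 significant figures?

33.36

On A1, A sits at bearing 90° from C; a 148° counterclockwise sweep puts S at bearing 238°, so S = C + 11.7·(cos 238°, sin 238°) = (-39.00, -21.62). Tangency of A1 to SJ means the radius CS is perpendicular to SJ, so SJ runs along (−sin 238°, cos 238°); with |SJ| = 19.2, J = (-22.72, -31.80). Then |AJ| = |J − A| = 33.36.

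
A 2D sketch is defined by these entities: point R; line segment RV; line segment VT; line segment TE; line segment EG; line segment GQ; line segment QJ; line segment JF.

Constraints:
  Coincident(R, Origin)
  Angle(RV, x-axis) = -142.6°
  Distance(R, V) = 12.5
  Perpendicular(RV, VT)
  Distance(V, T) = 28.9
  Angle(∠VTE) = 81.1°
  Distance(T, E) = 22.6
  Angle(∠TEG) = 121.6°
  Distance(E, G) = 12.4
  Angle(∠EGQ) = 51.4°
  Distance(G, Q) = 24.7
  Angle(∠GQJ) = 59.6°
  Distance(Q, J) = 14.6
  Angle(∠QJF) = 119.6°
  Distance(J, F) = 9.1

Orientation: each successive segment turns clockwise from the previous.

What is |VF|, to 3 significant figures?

36.2

∠GQJ = 59.6° gives QJ at 81.1° from the x-axis; with |QJ| = 14.6, J = (-17.6, 25.3). ∠QJF = 119.6° gives JF at 20.7° from the x-axis; with |JF| = 9.1, F = (-9.08, 28.6). Then |VF| = |F − V| = 36.2.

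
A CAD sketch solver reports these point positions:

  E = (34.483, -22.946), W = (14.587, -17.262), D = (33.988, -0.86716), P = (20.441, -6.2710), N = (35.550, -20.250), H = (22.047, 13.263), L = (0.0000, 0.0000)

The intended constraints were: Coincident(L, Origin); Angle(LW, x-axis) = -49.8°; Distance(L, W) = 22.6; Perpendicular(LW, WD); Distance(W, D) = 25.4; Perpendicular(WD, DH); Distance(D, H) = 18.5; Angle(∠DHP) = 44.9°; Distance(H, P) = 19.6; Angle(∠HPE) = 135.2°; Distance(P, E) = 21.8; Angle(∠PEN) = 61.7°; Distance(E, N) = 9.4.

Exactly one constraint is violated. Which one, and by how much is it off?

Distance(E, N) = 9.4 — off by 6.50.

L = (0.00, 0.00) ✓; LW at -49.80° ✓; |LW| = 22.60 ✓; ∠(LW, WD) = 90.00° ✓; |WD| = 25.40 ✓; ∠(WD, DH) = 90.00° ✓; |DH| = 18.50 ✓; ∠DHP = 44.90° ✓; |HP| = 19.60 ✓; ∠HPE = 135.2° ✓; |PE| = 21.80 ✓; ∠PEN = 61.69° ✓; |EN| = 2.899 ✗.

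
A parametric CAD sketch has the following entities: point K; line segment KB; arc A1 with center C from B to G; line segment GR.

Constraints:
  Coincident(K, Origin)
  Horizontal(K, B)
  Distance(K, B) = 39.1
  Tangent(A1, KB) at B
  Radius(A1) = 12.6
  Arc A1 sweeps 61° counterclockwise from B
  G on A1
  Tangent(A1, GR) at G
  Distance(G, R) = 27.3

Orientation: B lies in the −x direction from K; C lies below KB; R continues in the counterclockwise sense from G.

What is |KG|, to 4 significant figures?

50.54

K is at the origin; KB is horizontal with |KB| = 39.1 and B on the −x side, so B = (-39.10, 0.000). The tangent condition forces CB to be normal to KB, so C = B + (0, -12.6) = (-39.10, -12.60). On A1, B sits at bearing 90° from C; a 61° counterclockwise sweep puts G at bearing 151°, so G = C + 12.6·(cos 151°, sin 151°) = (-50.12, -6.491). Then |KG| = |G − K| = 50.54.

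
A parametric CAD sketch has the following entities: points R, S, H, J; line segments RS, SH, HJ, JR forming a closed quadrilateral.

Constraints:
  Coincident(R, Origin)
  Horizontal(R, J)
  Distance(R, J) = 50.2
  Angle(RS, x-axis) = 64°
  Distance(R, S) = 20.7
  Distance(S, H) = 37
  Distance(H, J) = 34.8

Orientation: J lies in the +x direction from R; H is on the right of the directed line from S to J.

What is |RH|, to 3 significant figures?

25.9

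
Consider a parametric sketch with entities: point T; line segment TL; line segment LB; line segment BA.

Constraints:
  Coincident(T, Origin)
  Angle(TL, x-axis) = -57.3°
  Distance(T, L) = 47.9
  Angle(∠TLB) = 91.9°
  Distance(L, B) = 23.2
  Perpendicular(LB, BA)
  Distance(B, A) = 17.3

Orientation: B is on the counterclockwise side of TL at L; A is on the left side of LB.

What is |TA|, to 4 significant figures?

39.36

T is at the origin; TL runs at -57.3° with length 47.9, so L = 47.9·(cos -57.3°, sin -57.3°) = (25.88, -40.31). ∠TLB = 91.9°, so LB runs at -57.3° + (180° − 91.9°) = 30.80° from the x-axis; with |LB| = 23.2, B = L + 23.2·(cos 30.80°, sin 30.80°) = (45.81, -28.43). LB is perpendicular to BA; with |BA| = 17.3 on the left of LB, A = B + 17.3·(-0.5120, 0.8590) = (36.95, -13.57). Then |TA| = |A − T| = 39.36.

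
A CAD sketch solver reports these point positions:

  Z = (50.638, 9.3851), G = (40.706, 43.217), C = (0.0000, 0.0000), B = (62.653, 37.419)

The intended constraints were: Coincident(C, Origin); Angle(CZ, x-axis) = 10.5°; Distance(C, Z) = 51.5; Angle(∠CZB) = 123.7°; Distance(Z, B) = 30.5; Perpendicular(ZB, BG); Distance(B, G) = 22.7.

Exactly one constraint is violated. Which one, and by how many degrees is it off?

Perpendicular(ZB, BG) — off by 8.40°.

C = (0.00, 0.00) ✓; CZ at 10.50° ✓; |CZ| = 51.50 ✓; ∠CZB = 123.7° ✓; |ZB| = 30.50 ✓; ∠(ZB, BG) = 98.40° ✗; |BG| = 22.70 ✓.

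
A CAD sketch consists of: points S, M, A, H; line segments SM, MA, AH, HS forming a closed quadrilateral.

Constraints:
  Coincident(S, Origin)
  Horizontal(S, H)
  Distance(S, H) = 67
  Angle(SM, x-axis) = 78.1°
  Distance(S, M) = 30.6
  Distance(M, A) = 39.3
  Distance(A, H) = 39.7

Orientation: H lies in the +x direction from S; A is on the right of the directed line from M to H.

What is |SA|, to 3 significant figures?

27.6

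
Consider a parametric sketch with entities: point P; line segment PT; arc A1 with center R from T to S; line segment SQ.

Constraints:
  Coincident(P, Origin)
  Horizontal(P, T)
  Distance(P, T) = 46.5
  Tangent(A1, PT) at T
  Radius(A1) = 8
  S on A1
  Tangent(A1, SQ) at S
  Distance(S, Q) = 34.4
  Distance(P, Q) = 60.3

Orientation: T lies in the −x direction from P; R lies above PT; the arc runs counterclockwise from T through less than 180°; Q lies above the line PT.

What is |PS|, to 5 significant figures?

39.549

P is at the origin; PT is horizontal with |PT| = 46.5 and T on the −x side, so T = (-46.500, 0.0000). The tangent condition forces RT to be normal to PT, so R = T + (0, 8) = (-46.500, 8.0000). Since RS ⟂ SQ (tangency), |RQ| = √(8.0² + 34.4²) = 35.318 regardless of where S sits on A1. So Q lies on both circle(P, 60.3) and circle(R, 35.318); the above-PT intersection is Q = (-42.216, 43.057). S is the foot of the tangent from Q: S = (-38.546, 8.8535).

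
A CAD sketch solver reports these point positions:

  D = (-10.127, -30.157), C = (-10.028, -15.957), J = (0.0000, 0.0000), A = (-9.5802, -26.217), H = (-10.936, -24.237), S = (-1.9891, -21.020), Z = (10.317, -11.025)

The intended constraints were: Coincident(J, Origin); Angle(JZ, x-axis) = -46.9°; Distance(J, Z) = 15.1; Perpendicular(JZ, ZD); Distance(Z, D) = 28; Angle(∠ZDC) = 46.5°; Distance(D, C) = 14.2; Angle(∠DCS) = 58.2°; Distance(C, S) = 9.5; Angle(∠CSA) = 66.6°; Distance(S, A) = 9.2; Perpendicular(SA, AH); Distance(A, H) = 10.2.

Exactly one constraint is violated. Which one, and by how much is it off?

Distance(A, H) = 10.2 — off by 7.80.

J = (0.00, 0.00) ✓; JZ at -46.90° ✓; |JZ| = 15.10 ✓; ∠(JZ, ZD) = 90.00° ✓; |ZD| = 28.00 ✓; ∠ZDC = 46.50° ✓; |DC| = 14.20 ✓; ∠DCS = 58.20° ✓; |CS| = 9.500 ✓; ∠CSA = 66.60° ✓; |SA| = 9.200 ✓; ∠(SA, AH) = 89.99° ✓; |AH| = 2.400 ✗.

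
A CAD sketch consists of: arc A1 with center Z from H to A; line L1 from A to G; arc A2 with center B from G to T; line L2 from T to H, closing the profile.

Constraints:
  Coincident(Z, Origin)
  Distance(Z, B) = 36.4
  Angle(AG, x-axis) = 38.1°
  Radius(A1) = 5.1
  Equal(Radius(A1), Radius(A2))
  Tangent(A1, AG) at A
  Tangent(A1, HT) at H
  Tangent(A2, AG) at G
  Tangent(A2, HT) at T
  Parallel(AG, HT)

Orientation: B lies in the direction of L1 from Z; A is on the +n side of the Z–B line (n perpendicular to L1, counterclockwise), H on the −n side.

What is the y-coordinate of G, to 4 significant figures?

26.47

Tangency of A1 to both parallel lines with radius 5.1 puts A and H at Z ± 5.1·n: A = (-3.147, 4.013), H = (3.147, -4.013). Equal radii place G and T the same way about B: G = B + 5.1·n = (25.50, 26.47), T = B − 5.1·n = (31.79, 18.45). So G.y = 26.47.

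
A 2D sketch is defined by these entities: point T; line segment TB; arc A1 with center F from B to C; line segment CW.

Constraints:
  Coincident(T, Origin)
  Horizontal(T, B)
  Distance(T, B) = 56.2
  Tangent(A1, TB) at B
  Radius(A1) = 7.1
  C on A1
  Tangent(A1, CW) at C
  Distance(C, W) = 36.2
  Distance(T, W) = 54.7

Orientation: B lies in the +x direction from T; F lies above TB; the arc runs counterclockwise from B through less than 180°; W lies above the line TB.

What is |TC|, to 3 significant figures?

62.7

Checks: T = (0.00, 0.00) ✓; |FC| = 7.100 ✓; ∠(FC, CW) = 90.00° ✓; |CW| = 36.20 ✓; |TW| = 54.70 ✓.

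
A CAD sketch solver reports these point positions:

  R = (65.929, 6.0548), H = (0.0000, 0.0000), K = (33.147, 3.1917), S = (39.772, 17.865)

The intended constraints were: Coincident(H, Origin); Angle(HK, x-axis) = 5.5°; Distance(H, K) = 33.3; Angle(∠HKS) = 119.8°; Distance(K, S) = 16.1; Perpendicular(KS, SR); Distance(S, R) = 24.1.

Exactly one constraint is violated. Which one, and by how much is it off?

Distance(S, R) = 24.1 — off by 4.60.

H = (0.00, 0.00) ✓; HK at 5.500° ✓; |HK| = 33.30 ✓; ∠HKS = 119.8° ✓; |KS| = 16.10 ✓; ∠(KS, SR) = 90.00° ✓; |SR| = 28.70 ✗.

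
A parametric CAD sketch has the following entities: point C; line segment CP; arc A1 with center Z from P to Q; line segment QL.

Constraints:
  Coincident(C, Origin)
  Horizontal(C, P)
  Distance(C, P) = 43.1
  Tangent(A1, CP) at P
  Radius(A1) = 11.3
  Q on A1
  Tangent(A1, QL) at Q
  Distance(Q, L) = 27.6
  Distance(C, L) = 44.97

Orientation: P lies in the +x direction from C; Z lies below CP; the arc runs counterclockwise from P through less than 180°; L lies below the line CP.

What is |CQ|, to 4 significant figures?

33.29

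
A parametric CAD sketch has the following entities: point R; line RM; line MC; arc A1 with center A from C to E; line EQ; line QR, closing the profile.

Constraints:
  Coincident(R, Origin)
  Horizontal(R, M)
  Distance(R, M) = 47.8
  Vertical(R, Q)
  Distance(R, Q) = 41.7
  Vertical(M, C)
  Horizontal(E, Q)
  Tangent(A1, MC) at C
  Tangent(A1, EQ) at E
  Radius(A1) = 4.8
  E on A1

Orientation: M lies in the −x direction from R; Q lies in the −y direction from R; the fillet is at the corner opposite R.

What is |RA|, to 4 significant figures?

56.66

R is at the origin; RM is horizontal with |RM| = 47.8 and M on the −x side, so M = (-47.80, 0.000). RQ is vertical with |RQ| = 41.7 and Q on the −y side, so Q = (0.000, -41.70). The virtual corner opposite R is at (-47.80, -41.70). Since A1 is tangent to MC there, AC ⟂ MC and A1 meets EQ tangentially, so AE is at right angles to EQ, with radius 4.8, so the center A sits 4.8 in from both sides at A = (-43.00, -36.90). Then |RA| = |A − R| = 56.66.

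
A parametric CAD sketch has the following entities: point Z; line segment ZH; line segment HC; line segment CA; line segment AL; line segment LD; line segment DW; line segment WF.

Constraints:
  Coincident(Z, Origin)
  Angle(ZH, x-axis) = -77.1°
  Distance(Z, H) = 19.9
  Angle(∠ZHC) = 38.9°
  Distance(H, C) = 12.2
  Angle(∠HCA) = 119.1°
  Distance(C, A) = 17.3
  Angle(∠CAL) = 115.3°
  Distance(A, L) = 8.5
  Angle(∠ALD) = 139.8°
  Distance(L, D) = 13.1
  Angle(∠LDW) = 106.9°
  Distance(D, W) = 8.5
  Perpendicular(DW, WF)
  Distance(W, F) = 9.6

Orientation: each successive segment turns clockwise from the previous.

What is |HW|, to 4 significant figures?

18.02

Z is at the origin; ZH runs at -77.1° with length 19.9, so H = (4.443, -19.40). ∠ZHC = 38.9° gives HC at 141.8° from the x-axis; with |HC| = 12.2, C = (-5.145, -11.85). ∠HCA = 119.1° gives CA at 80.90° from the x-axis; with |CA| = 17.3, A = (-2.409, 5.229). ∠CAL = 115.3° gives AL at 16.20° from the x-axis; with |AL| = 8.5, L = (5.754, 7.601). ∠ALD = 139.8° gives LD at -24.00° from the x-axis; with |LD| = 13.1, D = (17.72, 2.272). ∠LDW = 106.9° gives DW at -97.10° from the x-axis; with |DW| = 8.5, W = (16.67, -6.163). Then |HW| = |W − H| = 18.02.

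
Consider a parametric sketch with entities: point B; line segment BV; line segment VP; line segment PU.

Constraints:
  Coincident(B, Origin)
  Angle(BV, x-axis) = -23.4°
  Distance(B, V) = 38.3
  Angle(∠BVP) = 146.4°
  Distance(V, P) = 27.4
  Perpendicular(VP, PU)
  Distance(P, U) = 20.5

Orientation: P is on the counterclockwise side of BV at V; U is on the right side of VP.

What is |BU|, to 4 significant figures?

72.49

B is at the origin; BV runs at -23.4° with length 38.3, so V = 38.3·(cos -23.4°, sin -23.4°) = (35.15, -15.21). ∠BVP = 146.4°, so VP runs at -23.4° + (180° − 146.4°) = 10.20° from the x-axis; with |VP| = 27.4, P = V + 27.4·(cos 10.20°, sin 10.20°) = (62.12, -10.36). The perpendicularity gives PU at right angles to VP; with |PU| = 20.5 on the right of VP, U = P + 20.5·(0.1771, -0.9842) = (65.75, -30.53). Then |BU| = |U − B| = 72.49.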